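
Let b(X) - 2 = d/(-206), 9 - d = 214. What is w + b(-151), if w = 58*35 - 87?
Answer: 400875/206 ≈ 1946.0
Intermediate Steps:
d = -205 (d = 9 - 1*214 = 9 - 214 = -205)
w = 1943 (w = 2030 - 87 = 1943)
b(X) = 617/206 (b(X) = 2 - 205/(-206) = 2 - 205*(-1/206) = 2 + 205/206 = 617/206)
w + b(-151) = 1943 + 617/206 = 400875/206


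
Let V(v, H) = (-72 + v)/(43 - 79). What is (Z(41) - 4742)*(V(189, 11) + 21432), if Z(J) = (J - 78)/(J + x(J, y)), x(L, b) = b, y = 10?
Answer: -20732658485/204 ≈ -1.0163e+8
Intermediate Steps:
V(v, H) = 2 - v/36 (V(v, H) = (-72 + v)/(-36) = (-72 + v)*(-1/36) = 2 - v/36)
Z(J) = (-78 + J)/(10 + J) (Z(J) = (J - 78)/(J + 10) = (-78 + J)/(10 + J))
(Z(41) - 4742)*(V(189, 11) + 21432) = ((-78 + 41)/(10 + 41) - 4742)*((2 - 1/36*189) + 21432) = (-37/51 - 4742)*((2 - 21/4) + 21432) = ((1/51)*(-37) - 4742)*(-13/4 + 21432) = (-37/51 - 4742)*(85715/4) = -241879/51*85715/4 = -20732658485/204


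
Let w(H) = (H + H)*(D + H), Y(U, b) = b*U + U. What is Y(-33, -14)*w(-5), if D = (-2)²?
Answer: 4290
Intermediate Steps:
D = 4
Y(U, b) = U + U*b (Y(U, b) = U*b + U = U + U*b)
w(H) = 2*H*(4 + H) (w(H) = (H + H)*(4 + H) = (2*H)*(4 + H) = 2*H*(4 + H))
Y(-33, -14)*w(-5) = (-33*(1 - 14))*(2*(-5)*(4 - 5)) = (-33*(-13))*(2*(-5)*(-1)) = 429*10 = 4290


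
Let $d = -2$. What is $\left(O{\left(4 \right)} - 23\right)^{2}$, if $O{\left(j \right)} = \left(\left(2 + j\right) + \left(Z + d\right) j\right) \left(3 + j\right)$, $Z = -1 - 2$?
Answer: $14641$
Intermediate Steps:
$Z = -3$ ($Z = -1 - 2 = -3$)
$O{\left(j \right)} = \left(2 - 4 j\right) \left(3 + j\right)$ ($O{\left(j \right)} = \left(\left(2 + j\right) + \left(-3 - 2\right) j\right) \left(3 + j\right) = \left(\left(2 + j\right) - 5 j\right) \left(3 + j\right) = \left(2 - 4 j\right) \left(3 + j\right)$)
$\left(O{\left(4 \right)} - 23\right)^{2} = \left(\left(6 - 40 - 4 \cdot 4^{2}\right) - 23\right)^{2} = \left(\left(6 - 40 - 64\right) - 23\right)^{2} = \left(-98 - 23\right)^{2} = \left(-121\right)^{2} = 14641$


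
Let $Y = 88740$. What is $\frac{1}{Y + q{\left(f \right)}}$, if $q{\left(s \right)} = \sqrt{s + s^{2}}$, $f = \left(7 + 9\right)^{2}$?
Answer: $\frac{22185}{1968680452} - \frac{\sqrt{257}}{492170113} \approx 1.1236 \cdot 10^{-5}$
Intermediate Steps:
$f = 256$ ($f = 16^{2} = 256$)
$\frac{1}{Y + q{\left(f \right)}} = \frac{1}{88740 + \sqrt{256 \left(1 + 256\right)}} = \frac{1}{88740 + \sqrt{256 \cdot 257}} = \frac{1}{88740 + \sqrt{65792}} = \frac{1}{88740 + 16 \sqrt{257}}$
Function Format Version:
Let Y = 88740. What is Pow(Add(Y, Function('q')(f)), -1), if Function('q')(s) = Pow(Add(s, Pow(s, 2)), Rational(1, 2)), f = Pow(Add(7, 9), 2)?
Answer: Add(Rational(22185, 1968680452), Mul(Rational(-1, 492170113), Pow(257, Rational(1, 2)))) ≈ 1.1236e-5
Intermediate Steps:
f = 256 (f = Pow(16, 2) = 256)
Pow(Add(Y, Function('q')(f)), -1) = Pow(Add(88740, Pow(Mul(256, Add(1, 256)), Rational(1, 2))), -1) = Pow(Add(88740, Pow(Mul(256, 257), Rational(1, 2))), -1) = Pow(Add(88740, Pow(65792, Rational(1, 2))), -1) = Pow(Add(88740, Mul(16, Pow(257, Rational(1, 2)))), -1)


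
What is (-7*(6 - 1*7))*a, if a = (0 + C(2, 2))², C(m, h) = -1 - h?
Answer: 63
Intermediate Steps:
a = 9 (a = (0 + (-1 - 1*2))² = (0 + (-1 - 2))² = (0 - 3)² = (-3)² = 9)
(-7*(6 - 1*7))*a = -7*(6 - 1*7)*9 = -7*(6 - 7)*9 = -7*(-1)*9 = 7*9 = 63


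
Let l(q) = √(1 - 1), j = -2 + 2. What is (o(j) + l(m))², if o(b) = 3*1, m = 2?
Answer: 9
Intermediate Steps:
j = 0
o(b) = 3
l(q) = 0 (l(q) = √0 = 0)
(o(j) + l(m))² = (3 + 0)² = 3² = 9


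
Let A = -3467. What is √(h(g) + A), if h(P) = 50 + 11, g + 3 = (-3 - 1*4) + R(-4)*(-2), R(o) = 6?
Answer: I*√3406 ≈ 58.361*I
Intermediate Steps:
g = -22 (g = -3 + ((-3 - 1*4) + 6*(-2)) = -3 + ((-3 - 4) - 12) = -3 + (-7 - 12) = -3 - 19 = -22)
h(P) = 61
√(h(g) + A) = √(61 - 3467) = √(-3406) = I*√3406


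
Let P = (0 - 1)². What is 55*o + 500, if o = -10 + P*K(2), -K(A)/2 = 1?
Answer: -160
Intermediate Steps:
K(A) = -2 (K(A) = -2*1 = -2)
P = 1 (P = (-1)² = 1)
o = -12 (o = -10 + 1*(-2) = -10 - 2 = -12)
55*o + 500 = 55*(-12) + 500 = -660 + 500 = -160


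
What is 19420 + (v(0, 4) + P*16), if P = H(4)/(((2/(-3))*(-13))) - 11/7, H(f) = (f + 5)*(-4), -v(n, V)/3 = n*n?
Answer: 1758884/91 ≈ 19328.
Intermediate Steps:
v(n, V) = -3*n² (v(n, V) = -3*n*n = -3*n²)
H(f) = -20 - 4*f (H(f) = (5 + f)*(-4) = -20 - 4*f)
P = -521/91 (P = (-20 - 4*4)/(((2/(-3))*(-13))) - 11/7 = (-20 - 16)/(((2*(-⅓))*(-13))) - 11*⅐ = -36/((-⅔*(-13))) - 11/7 = -36/26/3 - 11/7 = -36*3/26 - 11/7 = -54/13 - 11/7 = -521/91 ≈ -5.7253)
19420 + (v(0, 4) + P*16) = 19420 + (-3*0² - 521/91*16) = 19420 + (-3*0 - 8336/91) = 19420 + (0 - 8336/91) = 19420 - 8336/91 = 1758884/91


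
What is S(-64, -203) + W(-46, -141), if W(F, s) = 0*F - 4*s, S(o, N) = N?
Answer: 361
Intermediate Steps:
W(F, s) = -4*s (W(F, s) = 0 - 4*s = -4*s)
S(-64, -203) + W(-46, -141) = -203 - 4*(-141) = -203 + 564 = 361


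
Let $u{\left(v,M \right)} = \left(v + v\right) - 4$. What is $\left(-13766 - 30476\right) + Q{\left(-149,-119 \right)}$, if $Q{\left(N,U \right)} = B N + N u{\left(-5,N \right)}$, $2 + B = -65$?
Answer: $-32173$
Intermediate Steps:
$B = -67$ ($B = -2 - 65 = -67$)
$u{\left(v,M \right)} = -4 + 2 v$ ($u{\left(v,M \right)} = 2 v - 4 = -4 + 2 v$)
$Q{\left(N,U \right)} = - 81 N$ ($Q{\left(N,U \right)} = - 67 N + N \left(-4 + 2 \left(-5\right)\right) = - 67 N + N \left(-4 - 10\right) = - 67 N + N \left(-14\right) = - 67 N - 14 N = - 81 N$)
$\left(-13766 - 30476\right) + Q{\left(-149,-119 \right)} = \left(-13766 - 30476\right) - -12069 = -44242 + 12069 = -32173$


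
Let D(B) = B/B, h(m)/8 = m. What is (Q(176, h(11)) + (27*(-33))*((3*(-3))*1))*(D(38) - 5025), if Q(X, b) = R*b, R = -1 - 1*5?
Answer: -37634784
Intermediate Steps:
h(m) = 8*m
R = -6 (R = -1 - 5 = -6)
D(B) = 1
Q(X, b) = -6*b
(Q(176, h(11)) + (27*(-33))*((3*(-3))*1))*(D(38) - 5025) = (-48*11 + (27*(-33))*((3*(-3))*1))*(1 - 5025) = (-6*88 - (-8019))*(-5024) = (-528 - 891*(-9))*(-5024) = (-528 + 8019)*(-5024) = 7491*(-5024) = -37634784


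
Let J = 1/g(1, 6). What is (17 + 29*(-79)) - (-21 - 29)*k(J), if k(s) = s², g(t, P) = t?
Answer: -2224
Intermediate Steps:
J = 1 (J = 1/1 = 1)
(17 + 29*(-79)) - (-21 - 29)*k(J) = (17 + 29*(-79)) - (-21 - 29)*1² = (17 - 2291) - (-50) = -2274 - 1*(-50) = -2274 + 50 = -2224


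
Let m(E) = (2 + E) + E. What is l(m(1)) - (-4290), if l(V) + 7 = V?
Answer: 4287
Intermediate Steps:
m(E) = 2 + 2*E
l(V) = -7 + V
l(m(1)) - (-4290) = (-7 + (2 + 2*1)) - (-4290) = (-7 + (2 + 2)) - 429*(-10) = (-7 + 4) + 4290 = -3 + 4290 = 4287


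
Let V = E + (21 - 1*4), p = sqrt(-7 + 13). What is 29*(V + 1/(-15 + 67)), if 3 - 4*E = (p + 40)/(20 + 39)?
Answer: 391471/767 - 29*sqrt(6)/236 ≈ 510.09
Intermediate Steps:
p = sqrt(6) ≈ 2.4495
E = 137/236 - sqrt(6)/236 (E = 3/4 - (sqrt(6) + 40)/(4*(20 + 39)) = 3/4 - (40 + sqrt(6))/(4*59) = 3/4 - (40/59 + sqrt(6)/59)/4 = 3/4 + (-10/59 - sqrt(6)/236) = 137/236 - sqrt(6)/236 ≈ 0.57013)
V = 4149/236 - sqrt(6)/236 (V = (137/236 - sqrt(6)/236) + (21 - 1*4) = (137/236 - sqrt(6)/236) + (21 - 4) = (137/236 - sqrt(6)/236) + 17 = 4149/236 - sqrt(6)/236 ≈ 17.570)
29*(V + 1/(-15 + 67)) = 29*((4149/236 - sqrt(6)/236) + 1/(-15 + 67)) = 29*((4149/236 - sqrt(6)/236) + 1/52) = 29*(13499/767 - sqrt(6)/236) = 391471/767 - 29*sqrt(6)/236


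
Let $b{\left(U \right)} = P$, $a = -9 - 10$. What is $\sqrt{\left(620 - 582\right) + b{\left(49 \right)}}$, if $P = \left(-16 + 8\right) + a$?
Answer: $\sqrt{11} \approx 3.3166$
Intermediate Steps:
$a = -19$
$P = -27$ ($P = \left(-16 + 8\right) - 19 = -8 - 19 = -27$)
$b{\left(U \right)} = -27$
$\sqrt{\left(620 - 582\right) + b{\left(49 \right)}} = \sqrt{\left(620 - 582\right) - 27} = \sqrt{38 - 27} = \sqrt{11}$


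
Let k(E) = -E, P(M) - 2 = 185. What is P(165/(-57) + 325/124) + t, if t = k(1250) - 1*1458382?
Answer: -1459445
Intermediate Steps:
P(M) = 187 (P(M) = 2 + 185 = 187)
t = -1459632 (t = -1*1250 - 1*1458382 = -1250 - 1458382 = -1459632)
P(165/(-57) + 325/124) + t = 187 - 1459632 = -1459445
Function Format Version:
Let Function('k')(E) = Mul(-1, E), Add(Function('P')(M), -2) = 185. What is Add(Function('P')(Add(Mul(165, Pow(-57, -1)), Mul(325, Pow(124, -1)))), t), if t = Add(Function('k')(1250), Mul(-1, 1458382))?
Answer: -1459445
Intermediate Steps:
Function('P')(M) = 187 (Function('P')(M) = Add(2, 185) = 187)
t = -1459632 (t = Add(Mul(-1, 1250), Mul(-1, 1458382)) = Add(-1250, -1458382) = -1459632)
Add(Function('P')(Add(Mul(165, Pow(-57, -1)), Mul(325, Pow(124, -1)))), t) = Add(187, -1459632) = -1459445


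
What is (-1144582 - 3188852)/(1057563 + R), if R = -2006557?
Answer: 2166717/474497 ≈ 4.5663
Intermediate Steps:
(-1144582 - 3188852)/(1057563 + R) = (-1144582 - 3188852)/(1057563 - 2006557) = -4333434/(-948994) = -4333434*(-1/948994) = 2166717/474497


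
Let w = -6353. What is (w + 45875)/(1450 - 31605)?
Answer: -39522/30155 ≈ -1.3106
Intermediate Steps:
(w + 45875)/(1450 - 31605) = (-6353 + 45875)/(1450 - 31605) = 39522/(-30155) = 39522*(-1/30155) = -39522/30155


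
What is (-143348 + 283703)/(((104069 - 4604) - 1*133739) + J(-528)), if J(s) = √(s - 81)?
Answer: -962105454/234941537 - 28071*I*√609/234941537 ≈ -4.0951 - 0.0029485*I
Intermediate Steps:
J(s) = √(-81 + s)
(-143348 + 283703)/(((104069 - 4604) - 1*133739) + J(-528)) = (-143348 + 283703)/(((104069 - 4604) - 1*133739) + √(-81 - 528)) = 140355/((99465 - 133739) + √(-609)) = 140355/(-34274 + I*√609)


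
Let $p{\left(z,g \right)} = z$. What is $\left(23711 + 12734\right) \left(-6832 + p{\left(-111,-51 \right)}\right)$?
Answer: $-253037635$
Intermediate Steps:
$\left(23711 + 12734\right) \left(-6832 + p{\left(-111,-51 \right)}\right) = \left(23711 + 12734\right) \left(-6832 - 111\right) = 36445 \left(-6943\right) = -253037635$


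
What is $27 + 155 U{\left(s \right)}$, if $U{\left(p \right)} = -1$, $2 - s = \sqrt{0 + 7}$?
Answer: $-128$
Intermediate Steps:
$s = 2 - \sqrt{7}$ ($s = 2 - \sqrt{0 + 7} = 2 - \sqrt{7} \approx -0.64575$)
$27 + 155 U{\left(s \right)} = 27 + 155 \left(-1\right) = 27 - 155 = -128$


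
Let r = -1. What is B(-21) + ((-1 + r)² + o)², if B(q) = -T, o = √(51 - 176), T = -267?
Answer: 158 + 40*I*√5 ≈ 158.0 + 89.443*I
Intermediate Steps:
o = 5*I*√5 (o = √(-125) = 5*I*√5 ≈ 11.18*I)
B(q) = 267 (B(q) = -1*(-267) = 267)
B(-21) + ((-1 + r)² + o)² = 267 + ((-1 - 1)² + 5*I*√5)² = 267 + ((-2)² + 5*I*√5)² = 267 + (4 + 5*I*√5)²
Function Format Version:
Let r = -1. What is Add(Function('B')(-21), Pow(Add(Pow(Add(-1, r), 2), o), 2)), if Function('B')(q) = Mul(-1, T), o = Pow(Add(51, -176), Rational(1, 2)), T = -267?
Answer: Add(158, Mul(40, I, Pow(5, Rational(1, 2)))) ≈ Add(158.00, Mul(89.443, I))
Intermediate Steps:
o = Mul(5, I, Pow(5, Rational(1, 2))) (o = Pow(-125, Rational(1, 2)) = Mul(5, I, Pow(5, Rational(1, 2))) ≈ Mul(11.180, I))
Function('B')(q) = 267 (Function('B')(q) = Mul(-1, -267) = 267)
Add(Function('B')(-21), Pow(Add(Pow(Add(-1, r), 2), o), 2)) = Add(267, Pow(Add(Pow(Add(-1, -1), 2), Mul(5, I, Pow(5, Rational(1, 2)))), 2)) = Add(267, Pow(Add(Pow(-2, 2), Mul(5, I, Pow(5, Rational(1, 2)))), 2)) = Add(267, Pow(Add(4, Mul(5, I, Pow(5, Rational(1, 2)))), 2))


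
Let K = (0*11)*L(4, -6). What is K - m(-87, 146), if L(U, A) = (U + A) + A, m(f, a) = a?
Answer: -146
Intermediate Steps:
L(U, A) = U + 2*A (L(U, A) = (A + U) + A = U + 2*A)
K = 0 (K = (0*11)*(4 + 2*(-6)) = 0*(4 - 12) = 0*(-8) = 0)
K - m(-87, 146) = 0 - 1*146 = 0 - 146 = -146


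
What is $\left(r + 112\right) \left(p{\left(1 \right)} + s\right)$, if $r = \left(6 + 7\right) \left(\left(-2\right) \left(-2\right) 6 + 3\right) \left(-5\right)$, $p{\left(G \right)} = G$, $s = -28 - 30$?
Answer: $93651$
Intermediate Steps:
$s = -58$
$r = -1755$ ($r = 13 \left(4 \cdot 6 + 3\right) \left(-5\right) = 13 \left(24 + 3\right) \left(-5\right) = 13 \cdot 27 \left(-5\right) = 13 \left(-135\right) = -1755$)
$\left(r + 112\right) \left(p{\left(1 \right)} + s\right) = \left(-1755 + 112\right) \left(1 - 58\right) = \left(-1643\right) \left(-57\right) = 93651$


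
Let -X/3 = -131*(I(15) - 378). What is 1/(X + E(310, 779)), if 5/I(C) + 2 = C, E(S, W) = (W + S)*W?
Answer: 13/9099066 ≈ 1.4287e-6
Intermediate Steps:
E(S, W) = W*(S + W) (E(S, W) = (S + W)*W = W*(S + W))
I(C) = 5/(-2 + C)
X = -1929237/13 (X = -(-393)*(5/(-2 + 15) - 378) = -(-393)*(5/13 - 378) = -(-393)*(-4909)/13 = -3*643079/13 = -1929237/13 ≈ -1.4840e+5)
1/(X + E(310, 779)) = 1/(-1929237/13 + 779*(310 + 779)) = 1/(-1929237/13 + 779*1089) = 1/(-1929237/13 + 848331) = 1/(9099066/13) = 13/9099066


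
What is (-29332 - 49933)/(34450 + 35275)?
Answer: -15853/13945 ≈ -1.1368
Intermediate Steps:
(-29332 - 49933)/(34450 + 35275) = -79265/69725 = -79265*1/69725 = -15853/13945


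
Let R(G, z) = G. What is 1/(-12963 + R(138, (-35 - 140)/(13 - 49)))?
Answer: -1/12825 ≈ -7.7973e-5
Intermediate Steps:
1/(-12963 + R(138, (-35 - 140)/(13 - 49))) = 1/(-12963 + 138) = 1/(-12825) = -1/12825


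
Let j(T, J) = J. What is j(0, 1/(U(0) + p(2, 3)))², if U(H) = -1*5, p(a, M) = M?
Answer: ¼ ≈ 0.25000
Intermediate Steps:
U(H) = -5
j(0, 1/(U(0) + p(2, 3)))² = (1/(-5 + 3))² = (1/(-2))² = (-½)² = ¼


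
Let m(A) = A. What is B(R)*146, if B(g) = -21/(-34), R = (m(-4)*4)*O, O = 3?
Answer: 1533/17 ≈ 90.177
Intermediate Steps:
R = -48 (R = -4*4*3 = -16*3 = -48)
B(g) = 21/34 (B(g) = -21*(-1/34) = 21/34)
B(R)*146 = (21/34)*146 = 1533/17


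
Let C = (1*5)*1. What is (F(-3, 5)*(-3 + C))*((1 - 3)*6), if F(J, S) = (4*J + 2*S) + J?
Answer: 120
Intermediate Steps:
F(J, S) = 2*S + 5*J (F(J, S) = (2*S + 4*J) + J = 2*S + 5*J)
C = 5 (C = 5*1 = 5)
(F(-3, 5)*(-3 + C))*((1 - 3)*6) = ((2*5 + 5*(-3))*(-3 + 5))*((1 - 3)*6) = ((10 - 15)*2)*(-2*6) = -5*2*(-12) = -10*(-12) = 120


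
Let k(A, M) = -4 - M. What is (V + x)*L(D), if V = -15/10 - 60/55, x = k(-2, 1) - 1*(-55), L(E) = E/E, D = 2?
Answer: 1043/22 ≈ 47.409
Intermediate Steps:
L(E) = 1
x = 50 (x = (-4 - 1*1) - 1*(-55) = (-4 - 1) + 55 = -5 + 55 = 50)
V = -57/22 (V = -15*⅒ - 60*1/55 = -3/2 - 12/11 = -57/22 ≈ -2.5909)
(V + x)*L(D) = (-57/22 + 50)*1 = (1043/22)*1 = 1043/22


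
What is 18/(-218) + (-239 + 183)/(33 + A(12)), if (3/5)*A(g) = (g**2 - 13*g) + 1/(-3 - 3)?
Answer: -111933/24961 ≈ -4.4843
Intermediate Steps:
A(g) = -5/18 - 65*g/3 + 5*g**2/3 (A(g) = 5*((g**2 - 13*g) + 1/(-3 - 3))/3 = 5*((g**2 - 13*g) + 1/(-6))/3 = 5*((g**2 - 13*g) - 1/6)/3 = 5*(-1/6 + g**2 - 13*g)/3 = -5/18 - 65*g/3 + 5*g**2/3)
18/(-218) + (-239 + 183)/(33 + A(12)) = 18/(-218) + (-239 + 183)/(33 + (-5/18 - 65/3*12 + (5/3)*12**2)) = 18*(-1/218) - 56/(33 + (-5/18 - 260 + (5/3)*144)) = -9/109 - 56/(33 + (-5/18 - 260 + 240)) = -9/109 - 56/(33 - 365/18) = -9/109 - 56/229/18 = -9/109 - 56*18/229 = -9/109 - 1008/229 = -111933/24961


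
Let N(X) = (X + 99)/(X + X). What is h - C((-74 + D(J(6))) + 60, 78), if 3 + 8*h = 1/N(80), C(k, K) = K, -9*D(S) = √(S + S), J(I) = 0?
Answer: -112073/1432 ≈ -78.263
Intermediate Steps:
D(S) = -√2*√S/9 (D(S) = -√(S + S)/9 = -√2*√S/9)
N(X) = (99 + X)/(2*X) (N(X) = (99 + X)/((2*X)) = (99 + X)*(1/(2*X)) = (99 + X)/(2*X))
h = -377/1432 (h = -3/8 + 1/(8*(((½)*(99 + 80)/80))) = -3/8 + 1/(8*(((½)*(1/80)*179))) = -3/8 + 1/(8*(179/160)) = -3/8 + (⅛)*(160/179) = -3/8 + 20/179 = -377/1432 ≈ -0.26327)
h - C((-74 + D(J(6))) + 60, 78) = -377/1432 - 1*78 = -377/1432 - 78 = -112073/1432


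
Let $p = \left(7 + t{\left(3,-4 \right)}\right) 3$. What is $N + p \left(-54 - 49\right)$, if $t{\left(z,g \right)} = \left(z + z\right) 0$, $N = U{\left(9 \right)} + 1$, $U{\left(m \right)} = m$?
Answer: $-2153$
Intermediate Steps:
$N = 10$ ($N = 9 + 1 = 10$)
$t{\left(z,g \right)} = 0$ ($t{\left(z,g \right)} = 2 z 0 = 0$)
$p = 21$ ($p = \left(7 + 0\right) 3 = 7 \cdot 3 = 21$)
$N + p \left(-54 - 49\right) = 10 + 21 \left(-54 - 49\right) = 10 + 21 \left(-103\right) = 10 - 2163 = -2153$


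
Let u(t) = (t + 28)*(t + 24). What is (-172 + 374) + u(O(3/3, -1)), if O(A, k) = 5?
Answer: 1159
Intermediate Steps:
u(t) = (24 + t)*(28 + t) (u(t) = (28 + t)*(24 + t) = (24 + t)*(28 + t))
(-172 + 374) + u(O(3/3, -1)) = (-172 + 374) + (672 + 5**2 + 52*5) = 202 + (672 + 25 + 260) = 202 + 957 = 1159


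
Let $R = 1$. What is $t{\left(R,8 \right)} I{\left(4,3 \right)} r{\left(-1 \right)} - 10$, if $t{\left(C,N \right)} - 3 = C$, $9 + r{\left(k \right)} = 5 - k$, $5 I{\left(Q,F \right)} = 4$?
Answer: $- \frac{98}{5} \approx -19.6$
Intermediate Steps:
$I{\left(Q,F \right)} = \frac{4}{5}$ ($I{\left(Q,F \right)} = \frac{1}{5} \cdot 4 = \frac{4}{5}$)
$r{\left(k \right)} = -4 - k$ ($r{\left(k \right)} = -9 - \left(-5 + k\right) = -4 - k$)
$t{\left(C,N \right)} = 3 + C$
$t{\left(R,8 \right)} I{\left(4,3 \right)} r{\left(-1 \right)} - 10 = \left(3 + 1\right) \frac{4 \left(-4 - -1\right)}{5} - 10 = 4 \frac{4 \left(-4 + 1\right)}{5} - 10 = 4 \cdot \frac{4}{5} \left(-3\right) - 10 = 4 \left(- \frac{12}{5}\right) - 10 = - \frac{48}{5} - 10 = - \frac{98}{5}$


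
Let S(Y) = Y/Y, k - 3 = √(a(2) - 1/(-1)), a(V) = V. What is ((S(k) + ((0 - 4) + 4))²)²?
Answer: 1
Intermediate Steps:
k = 3 + √3 (k = 3 + √(2 - 1/(-1)) = 3 + √(2 - 1*(-1)) = 3 + √(2 + 1) = 3 + √3 ≈ 4.7320)
S(Y) = 1
((S(k) + ((0 - 4) + 4))²)² = ((1 + ((0 - 4) + 4))²)² = ((1 + (-4 + 4))²)² = ((1 + 0)²)² = (1²)² = 1² = 1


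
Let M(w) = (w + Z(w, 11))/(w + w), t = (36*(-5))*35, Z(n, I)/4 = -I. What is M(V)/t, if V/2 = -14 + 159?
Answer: -41/609000 ≈ -6.7323e-5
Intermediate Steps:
V = 290 (V = 2*(-14 + 159) = 2*145 = 290)
Z(n, I) = -4*I (Z(n, I) = 4*(-I) = -4*I)
t = -6300 (t = -180*35 = -6300)
M(w) = (-44 + w)/(2*w) (M(w) = (w - 4*11)/(w + w) = (w - 44)/((2*w)) = (-44 + w)*(1/(2*w)) = (-44 + w)/(2*w))
M(V)/t = ((½)*(-44 + 290)/290)/(-6300) = ((½)*(1/290)*246)*(-1/6300) = (123/290)*(-1/6300) = -41/609000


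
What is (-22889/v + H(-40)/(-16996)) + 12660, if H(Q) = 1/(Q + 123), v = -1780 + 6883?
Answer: 1859234254565/146910996 ≈ 12656.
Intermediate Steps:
v = 5103
H(Q) = 1/(123 + Q)
(-22889/v + H(-40)/(-16996)) + 12660 = (-22889/5103 + 1/((123 - 40)*(-16996))) + 12660 = (-22889*1/5103 - 1/16996/83) + 12660 = (-22889/5103 + (1/83)*(-1/16996)) + 12660 = (-22889/5103 - 1/1410668) + 12660 = -658954795/146910996 + 12660 = 1859234254565/146910996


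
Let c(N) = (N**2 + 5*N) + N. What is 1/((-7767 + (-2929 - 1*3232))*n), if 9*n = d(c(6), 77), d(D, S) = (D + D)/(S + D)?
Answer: -149/222848 ≈ -0.00066862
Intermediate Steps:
c(N) = N**2 + 6*N
d(D, S) = 2*D/(D + S) (d(D, S) = (2*D)/(D + S) = 2*D/(D + S))
n = 16/149 (n = (2*(6*(6 + 6))/(6*(6 + 6) + 77))/9 = (2*(6*12)/(6*12 + 77))/9 = (2*72/(72 + 77))/9 = (2*72/149)/9 = (2*72*(1/149))/9 = (1/9)*(144/149) = 16/149 ≈ 0.10738)
1/((-7767 + (-2929 - 1*3232))*n) = 1/((-7767 + (-2929 - 1*3232))*(16/149)) = (149/16)/(-7767 + (-2929 - 3232)) = (149/16)/(-7767 - 6161) = (149/16)/(-13928) = -1/13928*149/16 = -149/222848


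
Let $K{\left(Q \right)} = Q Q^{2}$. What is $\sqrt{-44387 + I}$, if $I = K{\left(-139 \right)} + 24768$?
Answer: $9 i \sqrt{33398} \approx 1644.8 i$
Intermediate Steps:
$K{\left(Q \right)} = Q^{3}$
$I = -2660851$ ($I = \left(-139\right)^{3} + 24768 = -2685619 + 24768 = -2660851$)
$\sqrt{-44387 + I} = \sqrt{-44387 - 2660851} = \sqrt{-2705238} = 9 i \sqrt{33398}$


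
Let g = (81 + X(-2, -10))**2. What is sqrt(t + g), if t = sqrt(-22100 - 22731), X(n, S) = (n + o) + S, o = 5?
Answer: sqrt(5476 + I*sqrt(44831)) ≈ 74.014 + 1.43*I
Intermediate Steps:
X(n, S) = 5 + S + n (X(n, S) = (n + 5) + S = (5 + n) + S = 5 + S + n)
g = 5476 (g = (81 + (5 - 10 - 2))**2 = (81 - 7)**2 = 74**2 = 5476)
t = I*sqrt(44831) (t = sqrt(-44831) = I*sqrt(44831) ≈ 211.73*I)
sqrt(t + g) = sqrt(I*sqrt(44831) + 5476) = sqrt(5476 + I*sqrt(44831))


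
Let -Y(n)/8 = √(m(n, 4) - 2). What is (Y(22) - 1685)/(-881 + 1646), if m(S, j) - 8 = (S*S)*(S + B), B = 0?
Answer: -337/153 - 8*√10654/765 ≈ -3.2820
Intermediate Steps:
m(S, j) = 8 + S³ (m(S, j) = 8 + (S*S)*(S + 0) = 8 + S²*S = 8 + S³)
Y(n) = -8*√(6 + n³) (Y(n) = -8*√((8 + n³) - 2) = -8*√(6 + n³))
(Y(22) - 1685)/(-881 + 1646) = (-8*√(6 + 22³) - 1685)/(-881 + 1646) = (-8*√(6 + 10648) - 1685)/765 = (-8*√10654 - 1685)*(1/765) = (-1685 - 8*√10654)*(1/765) = -337/153 - 8*√10654/765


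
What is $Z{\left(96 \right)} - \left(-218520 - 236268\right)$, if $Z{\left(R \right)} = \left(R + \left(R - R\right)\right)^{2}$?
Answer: $464004$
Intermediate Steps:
$Z{\left(R \right)} = R^{2}$ ($Z{\left(R \right)} = \left(R + 0\right)^{2} = R^{2}$)
$Z{\left(96 \right)} - \left(-218520 - 236268\right) = 96^{2} - \left(-218520 - 236268\right) = 9216 - -454788 = 9216 + 454788 = 464004$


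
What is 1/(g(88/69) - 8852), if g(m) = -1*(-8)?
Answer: -1/8844 ≈ -0.00011307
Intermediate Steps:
g(m) = 8
1/(g(88/69) - 8852) = 1/(8 - 8852) = 1/(-8844) = -1/8844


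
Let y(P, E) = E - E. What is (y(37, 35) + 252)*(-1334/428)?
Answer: -84042/107 ≈ -785.44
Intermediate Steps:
y(P, E) = 0
(y(37, 35) + 252)*(-1334/428) = (0 + 252)*(-1334/428) = 252*(-1334*1/428) = 252*(-667/214) = -84042/107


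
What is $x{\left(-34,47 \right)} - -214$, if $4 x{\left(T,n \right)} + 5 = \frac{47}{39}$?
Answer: $\frac{8309}{39} \approx 213.05$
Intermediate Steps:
$x{\left(T,n \right)} = - \frac{37}{39}$ ($x{\left(T,n \right)} = - \frac{5}{4} + \frac{47 \cdot \frac{1}{39}}{4} = - \frac{5}{4} + \frac{1}{4} \cdot \frac{47}{39} = - \frac{5}{4} + \frac{47}{156} = - \frac{37}{39}$)
$x{\left(-34,47 \right)} - -214 = - \frac{37}{39} - -214 = - \frac{37}{39} + 214 = \frac{8309}{39}$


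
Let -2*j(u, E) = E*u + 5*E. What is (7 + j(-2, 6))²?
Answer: 4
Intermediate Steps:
j(u, E) = -5*E/2 - E*u/2 (j(u, E) = -(E*u + 5*E)/2 = -(5*E + E*u)/2 = -5*E/2 - E*u/2)
(7 + j(-2, 6))² = (7 - ½*6*(5 - 2))² = (7 - ½*6*3)² = (7 - 9)² = (-2)² = 4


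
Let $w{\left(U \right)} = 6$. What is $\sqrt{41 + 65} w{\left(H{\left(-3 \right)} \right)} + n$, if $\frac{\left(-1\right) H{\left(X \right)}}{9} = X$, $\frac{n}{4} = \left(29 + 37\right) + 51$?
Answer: $468 + 6 \sqrt{106} \approx 529.77$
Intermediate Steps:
$n = 468$ ($n = 4 \left(\left(29 + 37\right) + 51\right) = 4 \left(66 + 51\right) = 4 \cdot 117 = 468$)
$H{\left(X \right)} = - 9 X$
$\sqrt{41 + 65} w{\left(H{\left(-3 \right)} \right)} + n = \sqrt{41 + 65} \cdot 6 + 468 = \sqrt{106} \cdot 6 + 468 = 6 \sqrt{106} + 468 = 468 + 6 \sqrt{106}$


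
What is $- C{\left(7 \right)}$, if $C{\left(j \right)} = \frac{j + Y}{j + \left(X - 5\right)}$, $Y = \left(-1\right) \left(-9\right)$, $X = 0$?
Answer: $-8$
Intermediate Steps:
$Y = 9$
$C{\left(j \right)} = \frac{9 + j}{-5 + j}$ ($C{\left(j \right)} = \frac{j + 9}{j + \left(0 - 5\right)} = \frac{9 + j}{j - 5} = \frac{9 + j}{-5 + j}$)
$- C{\left(7 \right)} = - \frac{9 + 7}{-5 + 7} = - \frac{16}{2} = \left(-1\right) 8 = -8$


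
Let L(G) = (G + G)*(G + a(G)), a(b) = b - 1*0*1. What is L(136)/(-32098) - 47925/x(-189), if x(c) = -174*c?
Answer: -73543231/19547682 ≈ -3.7622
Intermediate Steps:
a(b) = b (a(b) = b + 0*1 = b + 0 = b)
L(G) = 4*G² (L(G) = (G + G)*(G + G) = (2*G)*(2*G) = 4*G²)
L(136)/(-32098) - 47925/x(-189) = (4*136²)/(-32098) - 47925/((-174*(-189))) = (4*18496)*(-1/32098) - 47925/32886 = 73984*(-1/32098) - 47925*1/32886 = -36992/16049 - 1775/1218 = -73543231/19547682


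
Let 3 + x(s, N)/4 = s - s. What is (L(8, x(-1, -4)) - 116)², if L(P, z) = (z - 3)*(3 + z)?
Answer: 361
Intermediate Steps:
x(s, N) = -12 (x(s, N) = -12 + 4*(s - s) = -12 + 4*0 = -12 + 0 = -12)
L(P, z) = (-3 + z)*(3 + z)
(L(8, x(-1, -4)) - 116)² = ((-9 + (-12)²) - 116)² = ((-9 + 144) - 116)² = (135 - 116)² = 19² = 361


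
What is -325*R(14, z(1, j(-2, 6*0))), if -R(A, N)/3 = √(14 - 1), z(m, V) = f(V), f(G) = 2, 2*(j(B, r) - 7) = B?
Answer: 975*√13 ≈ 3515.4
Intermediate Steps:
j(B, r) = 7 + B/2
z(m, V) = 2
R(A, N) = -3*√13 (R(A, N) = -3*√(14 - 1) = -3*√13)
-325*R(14, z(1, j(-2, 6*0))) = -(-975)*√13 = 975*√13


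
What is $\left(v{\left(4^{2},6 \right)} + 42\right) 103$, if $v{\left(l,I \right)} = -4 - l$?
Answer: $2266$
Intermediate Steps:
$\left(v{\left(4^{2},6 \right)} + 42\right) 103 = \left(\left(-4 - 4^{2}\right) + 42\right) 103 = \left(\left(-4 - 16\right) + 42\right) 103 = \left(-20 + 42\right) 103 = 22 \cdot 103 = 2266$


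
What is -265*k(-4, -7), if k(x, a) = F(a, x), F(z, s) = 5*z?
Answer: 9275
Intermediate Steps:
k(x, a) = 5*a
-265*k(-4, -7) = -1325*(-7) = -265*(-35) = 9275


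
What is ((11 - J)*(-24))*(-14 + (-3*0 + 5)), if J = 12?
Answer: -216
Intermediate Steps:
((11 - J)*(-24))*(-14 + (-3*0 + 5)) = ((11 - 1*12)*(-24))*(-14 + (-3*0 + 5)) = ((11 - 12)*(-24))*(-14 + (0 + 5)) = (-1*(-24))*(-14 + 5) = 24*(-9) = -216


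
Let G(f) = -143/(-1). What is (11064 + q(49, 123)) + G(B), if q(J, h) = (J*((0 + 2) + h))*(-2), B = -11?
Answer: -1043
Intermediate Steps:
q(J, h) = -2*J*(2 + h) (q(J, h) = (J*(2 + h))*(-2) = -2*J*(2 + h))
G(f) = 143 (G(f) = -143*(-1) = 143)
(11064 + q(49, 123)) + G(B) = (11064 - 2*49*(2 + 123)) + 143 = (11064 - 2*49*125) + 143 = (11064 - 12250) + 143 = -1186 + 143 = -1043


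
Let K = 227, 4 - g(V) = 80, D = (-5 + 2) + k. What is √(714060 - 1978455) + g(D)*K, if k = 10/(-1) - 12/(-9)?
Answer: -17252 + I*√1264395 ≈ -17252.0 + 1124.5*I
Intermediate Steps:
k = -26/3 (k = 10*(-1) - 12*(-⅑) = -10 + 4/3 = -26/3 ≈ -8.6667)
D = -35/3 (D = (-5 + 2) - 26/3 = -3 - 26/3 = -35/3 ≈ -11.667)
g(V) = -76 (g(V) = 4 - 1*80 = 4 - 80 = -76)
√(714060 - 1978455) + g(D)*K = √(714060 - 1978455) - 76*227 = √(-1264395) - 17252 = I*√1264395 - 17252 = -17252 + I*√1264395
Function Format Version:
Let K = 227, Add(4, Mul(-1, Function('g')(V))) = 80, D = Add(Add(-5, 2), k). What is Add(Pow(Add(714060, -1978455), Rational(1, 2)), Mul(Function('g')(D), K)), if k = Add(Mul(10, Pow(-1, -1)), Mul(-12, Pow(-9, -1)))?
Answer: Add(-17252, Mul(I, Pow(1264395, Rational(1, 2)))) ≈ Add(-17252., Mul(1124.5, I))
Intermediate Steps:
k = Rational(-26, 3) (k = Add(Mul(10, -1), Mul(-12, Rational(-1, 9))) = Add(-10, Rational(4, 3)) = Rational(-26, 3) ≈ -8.6667)
D = Rational(-35, 3) (D = Add(Add(-5, 2), Rational(-26, 3)) = Add(-3, Rational(-26, 3)) = Rational(-35, 3) ≈ -11.667)
Function('g')(V) = -76 (Function('g')(V) = Add(4, Mul(-1, 80)) = Add(4, -80) = -76)
Add(Pow(Add(714060, -1978455), Rational(1, 2)), Mul(Function('g')(D), K)) = Add(Pow(Add(714060, -1978455), Rational(1, 2)), Mul(-76, 227)) = Add(Pow(-1264395, Rational(1, 2)), -17252) = Add(Mul(I, Pow(1264395, Rational(1, 2))), -17252) = Add(-17252, Mul(I, Pow(1264395, Rational(1, 2))))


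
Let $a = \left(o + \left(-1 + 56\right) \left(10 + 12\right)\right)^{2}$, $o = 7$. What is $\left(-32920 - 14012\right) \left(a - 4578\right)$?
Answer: $-69295614252$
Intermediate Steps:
$a = 1481089$ ($a = \left(7 + \left(-1 + 56\right) \left(10 + 12\right)\right)^{2} = \left(7 + 55 \cdot 22\right)^{2} = \left(7 + 1210\right)^{2} = 1217^{2} = 1481089$)
$\left(-32920 - 14012\right) \left(a - 4578\right) = \left(-32920 - 14012\right) \left(1481089 - 4578\right) = \left(-46932\right) 1476511 = -69295614252$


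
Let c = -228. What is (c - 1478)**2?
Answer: 2910436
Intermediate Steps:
(c - 1478)**2 = (-228 - 1478)**2 = (-1706)**2 = 2910436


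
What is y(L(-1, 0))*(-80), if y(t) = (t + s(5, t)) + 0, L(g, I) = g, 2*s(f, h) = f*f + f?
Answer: -1120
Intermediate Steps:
s(f, h) = f/2 + f**2/2 (s(f, h) = (f*f + f)/2 = (f**2 + f)/2 = (f + f**2)/2 = f/2 + f**2/2)
y(t) = 15 + t (y(t) = (t + (1/2)*5*(1 + 5)) + 0 = (t + (1/2)*5*6) + 0 = (t + 15) + 0 = (15 + t) + 0 = 15 + t)
y(L(-1, 0))*(-80) = (15 - 1)*(-80) = 14*(-80) = -1120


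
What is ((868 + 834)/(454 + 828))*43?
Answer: 36593/641 ≈ 57.087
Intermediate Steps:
((868 + 834)/(454 + 828))*43 = (1702/1282)*43 = (1702*(1/1282))*43 = (851/641)*43 = 36593/641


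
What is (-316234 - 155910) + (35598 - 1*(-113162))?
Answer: -323384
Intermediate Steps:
(-316234 - 155910) + (35598 - 1*(-113162)) = -472144 + (35598 + 113162) = -472144 + 148760 = -323384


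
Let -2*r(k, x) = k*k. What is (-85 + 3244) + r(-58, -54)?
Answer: 1477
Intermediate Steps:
r(k, x) = -k²/2 (r(k, x) = -k*k/2 = -k²/2)
(-85 + 3244) + r(-58, -54) = (-85 + 3244) - ½*(-58)² = 3159 - ½*3364 = 3159 - 1682 = 1477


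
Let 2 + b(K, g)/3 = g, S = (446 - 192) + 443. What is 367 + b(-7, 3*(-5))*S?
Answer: -35180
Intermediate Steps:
S = 697 (S = 254 + 443 = 697)
b(K, g) = -6 + 3*g
367 + b(-7, 3*(-5))*S = 367 + (-6 + 3*(3*(-5)))*697 = 367 + (-6 + 3*(-15))*697 = 367 + (-6 - 45)*697 = 367 - 51*697 = 367 - 35547 = -35180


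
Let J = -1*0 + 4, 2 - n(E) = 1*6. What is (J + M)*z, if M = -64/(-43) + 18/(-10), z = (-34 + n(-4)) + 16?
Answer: -17446/215 ≈ -81.144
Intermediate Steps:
n(E) = -4 (n(E) = 2 - 6 = -4)
J = 4 (J = 0 + 4 = 4)
z = -22 (z = (-34 - 4) + 16 = -38 + 16 = -22)
M = -67/215 (M = -64*(-1/43) + 18*(-1/10) = 64/43 - 9/5 = -67/215 ≈ -0.31163)
(J + M)*z = (4 - 67/215)*(-22) = (793/215)*(-22) = -17446/215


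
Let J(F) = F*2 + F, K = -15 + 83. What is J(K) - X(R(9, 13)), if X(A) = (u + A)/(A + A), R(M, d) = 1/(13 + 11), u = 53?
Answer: -865/2 ≈ -432.50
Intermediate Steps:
R(M, d) = 1/24
X(A) = (53 + A)/(2*A) (X(A) = (53 + A)/(A + A) = (53 + A)/((2*A)) = (53 + A)*(1/(2*A)) = (53 + A)/(2*A))
K = 68
J(F) = 3*F (J(F) = 2*F + F = 3*F)
J(K) - X(R(9, 13)) = 3*68 - (53 + 1/24)/(2*1/24) = 204 - 24*1273/(2*24) = 204 - 1*1273/2 = 204 - 1273/2 = -865/2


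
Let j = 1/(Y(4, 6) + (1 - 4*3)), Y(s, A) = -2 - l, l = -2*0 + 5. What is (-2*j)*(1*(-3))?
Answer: -⅓ ≈ -0.33333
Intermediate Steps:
l = 5 (l = 0 + 5 = 5)
Y(s, A) = -7 (Y(s, A) = -2 - 1*5 = -2 - 5 = -7)
j = -1/18 (j = 1/(-7 + (1 - 4*3)) = 1/(-7 + (1 - 12)) = 1/(-7 - 11) = 1/(-18) = -1/18 ≈ -0.055556)
(-2*j)*(1*(-3)) = (-2*(-1/18))*(1*(-3)) = (⅑)*(-3) = -⅓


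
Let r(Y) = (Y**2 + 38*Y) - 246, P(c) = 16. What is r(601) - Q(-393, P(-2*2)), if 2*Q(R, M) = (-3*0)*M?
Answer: 383793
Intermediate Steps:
Q(R, M) = 0 (Q(R, M) = ((-3*0)*M)/2 = (0*M)/2 = (1/2)*0 = 0)
r(Y) = -246 + Y**2 + 38*Y
r(601) - Q(-393, P(-2*2)) = (-246 + 601**2 + 38*601) - 1*0 = (-246 + 361201 + 22838) + 0 = 383793 + 0 = 383793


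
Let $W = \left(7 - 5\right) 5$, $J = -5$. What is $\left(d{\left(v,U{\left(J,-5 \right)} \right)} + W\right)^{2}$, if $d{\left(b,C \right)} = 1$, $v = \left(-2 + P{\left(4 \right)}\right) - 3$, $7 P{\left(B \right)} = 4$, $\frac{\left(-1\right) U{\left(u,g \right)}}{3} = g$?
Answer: $121$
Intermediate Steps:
$U{\left(u,g \right)} = - 3 g$
$P{\left(B \right)} = \frac{4}{7}$ ($P{\left(B \right)} = \frac{1}{7} \cdot 4 = \frac{4}{7}$)
$W = 10$ ($W = 2 \cdot 5 = 10$)
$v = - \frac{31}{7}$ ($v = \left(-2 + \frac{4}{7}\right) - 3 = - \frac{10}{7} - 3 = - \frac{31}{7} \approx -4.4286$)
$\left(d{\left(v,U{\left(J,-5 \right)} \right)} + W\right)^{2} = \left(1 + 10\right)^{2} = 11^{2} = 121$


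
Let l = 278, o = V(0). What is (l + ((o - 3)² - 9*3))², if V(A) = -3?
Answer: 82369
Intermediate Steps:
o = -3
(l + ((o - 3)² - 9*3))² = (278 + ((-3 - 3)² - 9*3))² = (278 + ((-6)² - 27))² = (278 + (36 - 27))² = (278 + 9)² = 287² = 82369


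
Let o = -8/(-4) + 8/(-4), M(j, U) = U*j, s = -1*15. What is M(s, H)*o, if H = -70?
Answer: 0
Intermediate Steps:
s = -15
o = 0 (o = -8*(-1/4) + 8*(-1/4) = 2 - 2 = 0)
M(s, H)*o = -70*(-15)*0 = 1050*0 = 0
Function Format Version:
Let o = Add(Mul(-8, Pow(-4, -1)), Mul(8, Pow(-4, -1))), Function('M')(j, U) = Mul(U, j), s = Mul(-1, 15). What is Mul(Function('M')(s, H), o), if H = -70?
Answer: 0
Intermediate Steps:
s = -15
o = 0 (o = Add(Mul(-8, Rational(-1, 4)), Mul(8, Rational(-1, 4))) = Add(2, -2) = 0)
Mul(Function('M')(s, H), o) = Mul(Mul(-70, -15), 0) = Mul(1050, 0) = 0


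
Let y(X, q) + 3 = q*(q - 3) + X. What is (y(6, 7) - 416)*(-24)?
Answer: 9240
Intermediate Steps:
y(X, q) = -3 + X + q*(-3 + q) (y(X, q) = -3 + (q*(q - 3) + X) = -3 + (q*(-3 + q) + X) = -3 + (X + q*(-3 + q)) = -3 + X + q*(-3 + q))
(y(6, 7) - 416)*(-24) = ((-3 + 6 + 7**2 - 3*7) - 416)*(-24) = ((-3 + 6 + 49 - 21) - 416)*(-24) = (31 - 416)*(-24) = -385*(-24) = 9240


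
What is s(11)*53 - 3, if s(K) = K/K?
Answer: 50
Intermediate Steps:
s(K) = 1
s(11)*53 - 3 = 1*53 - 3 = 53 - 3 = 50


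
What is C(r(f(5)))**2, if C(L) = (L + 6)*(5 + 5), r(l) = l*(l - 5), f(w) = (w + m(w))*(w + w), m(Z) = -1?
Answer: 197683600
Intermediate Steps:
f(w) = 2*w*(-1 + w) (f(w) = (w - 1)*(w + w) = (-1 + w)*(2*w) = 2*w*(-1 + w))
r(l) = l*(-5 + l)
C(L) = 60 + 10*L (C(L) = (6 + L)*10 = 60 + 10*L)
C(r(f(5)))**2 = (60 + 10*((2*5*(-1 + 5))*(-5 + 2*5*(-1 + 5))))**2 = (60 + 10*((2*5*4)*(-5 + 2*5*4)))**2 = (60 + 10*(40*(-5 + 40)))**2 = (60 + 10*(40*35))**2 = (60 + 10*1400)**2 = (60 + 14000)**2 = 14060**2 = 197683600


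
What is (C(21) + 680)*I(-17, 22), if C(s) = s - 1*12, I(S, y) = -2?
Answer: -1378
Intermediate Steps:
C(s) = -12 + s (C(s) = s - 12 = -12 + s)
(C(21) + 680)*I(-17, 22) = ((-12 + 21) + 680)*(-2) = (9 + 680)*(-2) = 689*(-2) = -1378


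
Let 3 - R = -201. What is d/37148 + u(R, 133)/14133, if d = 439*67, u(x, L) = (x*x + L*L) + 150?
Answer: 2624328269/525012684 ≈ 4.9986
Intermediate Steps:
R = 204 (R = 3 - 1*(-201) = 3 + 201 = 204)
u(x, L) = 150 + L² + x² (u(x, L) = (x² + L²) + 150 = (L² + x²) + 150 = 150 + L² + x²)
d = 29413
d/37148 + u(R, 133)/14133 = 29413/37148 + (150 + 133² + 204²)/14133 = 29413*(1/37148) + (150 + 17689 + 41616)*(1/14133) = 29413/37148 + 59455*(1/14133) = 29413/37148 + 59455/14133 = 2624328269/525012684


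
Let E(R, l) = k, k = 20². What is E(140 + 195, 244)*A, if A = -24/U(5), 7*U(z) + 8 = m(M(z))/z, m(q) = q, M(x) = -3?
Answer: 336000/43 ≈ 7814.0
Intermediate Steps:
U(z) = -8/7 - 3/(7*z) (U(z) = -8/7 + (-3/z)/7 = -8/7 - 3/(7*z))
k = 400
A = 840/43 (A = -24*35/(-3 - 8*5) = -24*35/(-3 - 40) = -24/((⅐)*(⅕)*(-43)) = -24/(-43/35) = -24*(-35/43) = 840/43 ≈ 19.535)
E(R, l) = 400
E(140 + 195, 244)*A = 400*(840/43) = 336000/43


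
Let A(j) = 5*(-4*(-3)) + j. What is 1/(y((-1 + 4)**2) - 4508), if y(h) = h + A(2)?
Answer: -1/4437 ≈ -0.00022538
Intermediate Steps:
A(j) = 60 + j (A(j) = 5*12 + j = 60 + j)
y(h) = 62 + h (y(h) = h + (60 + 2) = h + 62 = 62 + h)
1/(y((-1 + 4)**2) - 4508) = 1/((62 + (-1 + 4)**2) - 4508) = 1/((62 + 3**2) - 4508) = 1/((62 + 9) - 4508) = 1/(71 - 4508) = 1/(-4437) = -1/4437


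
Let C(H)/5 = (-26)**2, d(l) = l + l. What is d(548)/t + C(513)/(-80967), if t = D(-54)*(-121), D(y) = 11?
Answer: -93238612/107767077 ≈ -0.86519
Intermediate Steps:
d(l) = 2*l
C(H) = 3380 (C(H) = 5*(-26)**2 = 5*676 = 3380)
t = -1331 (t = 11*(-121) = -1331)
d(548)/t + C(513)/(-80967) = (2*548)/(-1331) + 3380/(-80967) = 1096*(-1/1331) + 3380*(-1/80967) = -1096/1331 - 3380/80967 = -93238612/107767077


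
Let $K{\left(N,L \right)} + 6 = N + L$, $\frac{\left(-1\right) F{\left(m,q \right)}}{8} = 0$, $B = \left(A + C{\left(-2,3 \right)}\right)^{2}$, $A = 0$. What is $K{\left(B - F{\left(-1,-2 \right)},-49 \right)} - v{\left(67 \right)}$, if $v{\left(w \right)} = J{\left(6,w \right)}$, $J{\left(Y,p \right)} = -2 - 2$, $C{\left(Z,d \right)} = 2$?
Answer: $-47$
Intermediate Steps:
$J{\left(Y,p \right)} = -4$ ($J{\left(Y,p \right)} = -2 - 2 = -4$)
$v{\left(w \right)} = -4$
$B = 4$ ($B = \left(0 + 2\right)^{2} = 2^{2} = 4$)
$F{\left(m,q \right)} = 0$ ($F{\left(m,q \right)} = \left(-8\right) 0 = 0$)
$K{\left(N,L \right)} = -6 + L + N$ ($K{\left(N,L \right)} = -6 + \left(N + L\right) = -6 + \left(L + N\right) = -6 + L + N$)
$K{\left(B - F{\left(-1,-2 \right)},-49 \right)} - v{\left(67 \right)} = \left(-6 - 49 + \left(4 - 0\right)\right) - -4 = \left(-6 - 49 + \left(4 + 0\right)\right) + 4 = \left(-6 - 49 + 4\right) + 4 = -51 + 4 = -47$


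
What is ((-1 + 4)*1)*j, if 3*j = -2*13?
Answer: -26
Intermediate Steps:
j = -26/3 (j = (-2*13)/3 = (⅓)*(-26) = -26/3 ≈ -8.6667)
((-1 + 4)*1)*j = ((-1 + 4)*1)*(-26/3) = (3*1)*(-26/3) = 3*(-26/3) = -26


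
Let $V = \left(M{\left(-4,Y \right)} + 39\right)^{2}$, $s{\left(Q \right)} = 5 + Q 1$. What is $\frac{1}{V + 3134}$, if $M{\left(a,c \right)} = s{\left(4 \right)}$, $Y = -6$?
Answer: $\frac{1}{5438} \approx 0.00018389$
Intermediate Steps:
$s{\left(Q \right)} = 5 + Q$
$M{\left(a,c \right)} = 9$ ($M{\left(a,c \right)} = 5 + 4 = 9$)
$V = 2304$ ($V = \left(9 + 39\right)^{2} = 48^{2} = 2304$)
$\frac{1}{V + 3134} = \frac{1}{2304 + 3134} = \frac{1}{5438}$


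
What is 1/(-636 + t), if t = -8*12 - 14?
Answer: -1/746 ≈ -0.0013405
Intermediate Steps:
t = -110 (t = -96 - 14 = -110)
1/(-636 + t) = 1/(-636 - 110) = 1/(-746) = -1/746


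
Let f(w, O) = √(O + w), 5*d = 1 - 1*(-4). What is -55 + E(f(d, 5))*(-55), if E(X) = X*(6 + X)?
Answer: -385 - 330*√6 ≈ -1193.3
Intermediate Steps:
d = 1 (d = (1 - 1*(-4))/5 = (1 + 4)/5 = (⅕)*5 = 1)
-55 + E(f(d, 5))*(-55) = -55 + (√(5 + 1)*(6 + √(5 + 1)))*(-55) = -55 + (√6*(6 + √6))*(-55) = -55 - 55*√6*(6 + √6)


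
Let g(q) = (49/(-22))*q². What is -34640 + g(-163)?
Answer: -2063961/22 ≈ -93816.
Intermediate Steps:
g(q) = -49*q²/22 (g(q) = (49*(-1/22))*q² = -49*q²/22)
-34640 + g(-163) = -34640 - 49/22*(-163)² = -34640 - 49/22*26569 = -34640 - 1301881/22 = -2063961/22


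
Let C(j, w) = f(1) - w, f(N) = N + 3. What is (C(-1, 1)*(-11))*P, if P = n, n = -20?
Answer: 660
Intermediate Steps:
f(N) = 3 + N
P = -20
C(j, w) = 4 - w (C(j, w) = (3 + 1) - w = 4 - w)
(C(-1, 1)*(-11))*P = ((4 - 1*1)*(-11))*(-20) = ((4 - 1)*(-11))*(-20) = (3*(-11))*(-20) = -33*(-20) = 660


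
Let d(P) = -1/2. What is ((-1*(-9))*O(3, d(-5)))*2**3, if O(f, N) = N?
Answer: -36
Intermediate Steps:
d(P) = -1/2 (d(P) = -1*1/2 = -1/2)
((-1*(-9))*O(3, d(-5)))*2**3 = (-1*(-9)*(-1/2))*2**3 = (9*(-1/2))*8 = -9/2*8 = -36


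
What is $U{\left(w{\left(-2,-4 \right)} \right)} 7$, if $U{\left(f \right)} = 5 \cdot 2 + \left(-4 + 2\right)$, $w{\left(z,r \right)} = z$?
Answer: $56$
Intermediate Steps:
$U{\left(f \right)} = 8$ ($U{\left(f \right)} = 10 - 2 = 8$)
$U{\left(w{\left(-2,-4 \right)} \right)} 7 = 8 \cdot 7 = 56$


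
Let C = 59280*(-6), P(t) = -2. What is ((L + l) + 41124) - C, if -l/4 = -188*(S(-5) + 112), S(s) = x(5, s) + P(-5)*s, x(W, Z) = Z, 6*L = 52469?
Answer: 2961197/6 ≈ 4.9353e+5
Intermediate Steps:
L = 52469/6 (L = (⅙)*52469 = 52469/6 ≈ 8744.8)
C = -355680
S(s) = -s (S(s) = s - 2*s = -s)
l = 87984 (l = -(-752)*(-1*(-5) + 112) = -(-752)*(5 + 112) = -(-752)*117 = -4*(-21996) = 87984)
((L + l) + 41124) - C = ((52469/6 + 87984) + 41124) - 1*(-355680) = (580373/6 + 41124) + 355680 = 827117/6 + 355680 = 2961197/6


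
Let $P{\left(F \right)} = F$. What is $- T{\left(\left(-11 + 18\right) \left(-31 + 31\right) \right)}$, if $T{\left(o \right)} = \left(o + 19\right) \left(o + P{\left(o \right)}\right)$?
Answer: $0$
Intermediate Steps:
$T{\left(o \right)} = 2 o \left(19 + o\right)$ ($T{\left(o \right)} = \left(o + 19\right) \left(o + o\right) = \left(19 + o\right) 2 o = 2 o \left(19 + o\right)$)
$- T{\left(\left(-11 + 18\right) \left(-31 + 31\right) \right)} = - 2 \left(-11 + 18\right) \left(-31 + 31\right) \left(19 + \left(-11 + 18\right) \left(-31 + 31\right)\right) = - 2 \cdot 7 \cdot 0 \left(19 + 7 \cdot 0\right) = - 2 \cdot 0 \left(19 + 0\right) = - 2 \cdot 0 \cdot 19 = \left(-1\right) 0 = 0$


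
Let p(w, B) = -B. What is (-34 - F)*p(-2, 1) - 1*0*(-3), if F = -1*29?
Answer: 5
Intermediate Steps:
F = -29
(-34 - F)*p(-2, 1) - 1*0*(-3) = (-34 - 1*(-29))*(-1*1) - 1*0*(-3) = (-34 + 29)*(-1) + 0*(-3) = -5*(-1) + 0 = 5 + 0 = 5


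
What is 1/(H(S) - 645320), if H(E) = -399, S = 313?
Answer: -1/645719 ≈ -1.5487e-6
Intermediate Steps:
1/(H(S) - 645320) = 1/(-399 - 645320) = 1/(-645719) = -1/645719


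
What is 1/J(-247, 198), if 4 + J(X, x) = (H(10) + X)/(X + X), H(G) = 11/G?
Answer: -4940/17301 ≈ -0.28553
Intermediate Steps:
J(X, x) = -4 + (11/10 + X)/(2*X) (J(X, x) = -4 + (11/10 + X)/(X + X) = -4 + (11*(⅒) + X)/((2*X)) = -4 + (11/10 + X)*(1/(2*X)) = -4 + (11/10 + X)/(2*X))
1/J(-247, 198) = 1/((1/20)*(11 - 70*(-247))/(-247)) = 1/((1/20)*(-1/247)*(11 + 17290)) = 1/((1/20)*(-1/247)*17301) = 1/(-17301/4940) = -4940/17301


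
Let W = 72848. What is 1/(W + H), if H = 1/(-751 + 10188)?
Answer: 9437/687466577 ≈ 1.3727e-5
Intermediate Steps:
H = 1/9437 ≈ 0.00010597
1/(W + H) = 1/(72848 + 1/9437) = 1/(687466577/9437) = 9437/687466577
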